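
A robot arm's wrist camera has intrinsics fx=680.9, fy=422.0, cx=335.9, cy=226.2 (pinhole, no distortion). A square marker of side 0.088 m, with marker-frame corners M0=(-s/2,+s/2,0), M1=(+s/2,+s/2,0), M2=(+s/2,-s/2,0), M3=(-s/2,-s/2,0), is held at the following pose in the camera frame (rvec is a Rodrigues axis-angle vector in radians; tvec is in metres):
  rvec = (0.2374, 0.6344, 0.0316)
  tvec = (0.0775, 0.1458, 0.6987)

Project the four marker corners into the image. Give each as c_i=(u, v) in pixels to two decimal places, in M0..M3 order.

c0=(376.64, 331.99) c1=(450.39, 345.46) c2=(449.96, 294.62) c3=(374.16, 284.42)

Intrinsics K: fx=680.9, fy=422.0, cx=335.9, cy=226.2
Marker side s = 0.088 m; corners in marker frame (Z=0):
  M0 = (-0.0440, +0.0440, 0)
  M1 = (+0.0440, +0.0440, 0)
  M2 = (+0.0440, -0.0440, 0)
  M3 = (-0.0440, -0.0440, 0)
rvec = (0.2374, 0.6344, 0.0316), |rvec| = θ = 0.67810 rad = 38.852°
Rodrigues: sinθ=0.62732, 1−cosθ=0.22123; R = I + sinθ·[k]× + (1−cosθ)·[k]×²:
    [+0.80588 +0.04323 +0.59050]
    [+0.10169 +0.97240 -0.20997]
    [-0.58328 +0.22927 +0.77925]
t = (0.0775, 0.1458, 0.6987) m
M0: Pc = R·M0+t = (+0.04394, +0.18411, +0.73445); u = 680.9·(+0.04394)/0.73445 + 335.9 = 376.6392, v = 422.0·(+0.18411)/0.73445 + 226.2 = 331.9863
M1: Pc = R·M1+t = (+0.11486, +0.19306, +0.68312); u = 680.9·(+0.11486)/0.68312 + 335.9 = 450.3870, v = 422.0·(+0.19306)/0.68312 + 226.2 = 345.4632
M2: Pc = R·M2+t = (+0.11106, +0.10749, +0.66295); u = 680.9·(+0.11106)/0.66295 + 335.9 = 449.9640, v = 422.0·(+0.10749)/0.66295 + 226.2 = 294.6221
M3: Pc = R·M3+t = (+0.04014, +0.09854, +0.71428); u = 680.9·(+0.04014)/0.71428 + 335.9 = 374.1636, v = 422.0·(+0.09854)/0.71428 + 226.2 = 284.4180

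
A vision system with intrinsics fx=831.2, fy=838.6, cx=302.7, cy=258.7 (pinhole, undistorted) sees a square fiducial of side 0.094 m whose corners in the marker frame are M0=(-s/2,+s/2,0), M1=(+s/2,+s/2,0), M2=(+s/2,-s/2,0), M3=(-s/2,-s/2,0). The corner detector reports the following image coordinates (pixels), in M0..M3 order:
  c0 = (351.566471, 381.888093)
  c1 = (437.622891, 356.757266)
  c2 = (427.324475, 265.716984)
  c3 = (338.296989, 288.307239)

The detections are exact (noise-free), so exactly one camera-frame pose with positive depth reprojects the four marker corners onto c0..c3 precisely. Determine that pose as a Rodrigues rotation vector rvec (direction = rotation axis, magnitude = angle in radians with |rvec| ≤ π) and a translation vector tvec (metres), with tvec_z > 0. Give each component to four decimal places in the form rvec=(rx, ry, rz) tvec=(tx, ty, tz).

Intrinsics K: fx=831.2, fy=838.6, cx=302.7, cy=258.7
Marker side s = 0.094 m; corners in marker frame (Z=0):
  M0 = (-0.0470, +0.0470, 0)
  M1 = (+0.0470, +0.0470, 0)
  M2 = (+0.0470, -0.0470, 0)
  M3 = (-0.0470, -0.0470, 0)
Detected image corners:
  c0 = (351.566471, 381.888093) px
  c1 = (437.622891, 356.757266) px
  c2 = (427.324475, 265.716984) px
  c3 = (338.296989, 288.307239) px
Planar DLT: solve 8×8 A·h = b for H (H[2,2]=1):
  H  [+1076.10293 +245.90217 +389.55640]
  H  [-133.44968 +1082.23854 +323.63244]
  H  [+0.37313 +0.31082 +1.00000]
B = K⁻¹H; ‖b₁‖=1.247856, ‖b₂‖=1.247856; λ = 2/(‖b₁‖+‖b₂‖) = 0.801374, sign → tz>0 ⇒ λ=+0.801374
r₁ = λ·B[:,0] = (+0.92860,-0.21977,+0.29902); r₂ = λ·B[:,1] = (+0.14637,+0.95736,+0.24909)
r₃ = r₁×r₂ = (-0.34101,-0.18753,+0.92117); SVD([r₁ r₂ r₃]) → R = UVᵀ:
  R  [+0.92860 +0.14637 -0.34101]
  R  [-0.21977 +0.95736 -0.18753]
  R  [+0.29902 +0.24909 +0.92117]
t = (+0.08374, +0.06205, +0.80137) m
tr R = 2.807118; θ = arccos((tr R − 1)/2) = 0.442792 rad = 25.370°
axis k = ((R−Rᵀ)₃₂, (R−Rᵀ)₁₃, (R−Rᵀ)₂₁) / (2 sinθ) = (+0.509519, -0.746882, -0.427268)
rvec = θ·k = (+0.225611, -0.330713, -0.189191)

rvec=(0.2256, -0.3307, -0.1892) tvec=(0.0837, 0.0621, 0.8014)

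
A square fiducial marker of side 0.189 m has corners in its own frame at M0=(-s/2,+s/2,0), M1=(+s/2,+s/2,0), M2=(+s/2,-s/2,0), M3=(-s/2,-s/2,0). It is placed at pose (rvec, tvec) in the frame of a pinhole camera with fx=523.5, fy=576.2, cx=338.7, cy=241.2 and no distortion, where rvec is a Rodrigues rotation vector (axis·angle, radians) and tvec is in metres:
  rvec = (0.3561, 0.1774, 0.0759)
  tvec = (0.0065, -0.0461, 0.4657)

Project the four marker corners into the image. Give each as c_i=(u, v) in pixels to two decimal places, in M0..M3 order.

Intrinsics K: fx=523.5, fy=576.2, cx=338.7, cy=241.2
Marker side s = 0.189 m; corners in marker frame (Z=0):
  M0 = (-0.0945, +0.0945, 0)
  M1 = (+0.0945, +0.0945, 0)
  M2 = (+0.0945, -0.0945, 0)
  M3 = (-0.0945, -0.0945, 0)
rvec = (0.3561, 0.1774, 0.0759), |rvec| = θ = 0.40502 rad = 23.206°
Rodrigues: sinθ=0.39403, 1−cosθ=0.08090; R = I + sinθ·[k]× + (1−cosθ)·[k]×²:
    [+0.98164 -0.04269 +0.18592]
    [+0.10500 +0.93462 -0.33980]
    [-0.15926 +0.35308 +0.92194]
t = (0.0065, -0.0461, 0.4657) m
M0: Pc = R·M0+t = (-0.09030, +0.03230, +0.51412); u = 523.5·(-0.09030)/0.51412 + 338.7 = 246.7534, v = 576.2·(+0.03230)/0.51412 + 241.2 = 277.3993
M1: Pc = R·M1+t = (+0.09523, +0.05214, +0.48402); u = 523.5·(+0.09523)/0.48402 + 338.7 = 441.6994, v = 576.2·(+0.05214)/0.48402 + 241.2 = 303.2747
M2: Pc = R·M2+t = (+0.10330, -0.12450, +0.41728); u = 523.5·(+0.10330)/0.41728 + 338.7 = 468.2924, v = 576.2·(-0.12450)/0.41728 + 241.2 = 69.2874
M3: Pc = R·M3+t = (-0.08223, -0.14434, +0.44738); u = 523.5·(-0.08223)/0.44738 + 338.7 = 242.4785, v = 576.2·(-0.14434)/0.44738 + 241.2 = 55.2950

c0=(246.75, 277.40) c1=(441.70, 303.27) c2=(468.29, 69.29) c3=(242.48, 55.30)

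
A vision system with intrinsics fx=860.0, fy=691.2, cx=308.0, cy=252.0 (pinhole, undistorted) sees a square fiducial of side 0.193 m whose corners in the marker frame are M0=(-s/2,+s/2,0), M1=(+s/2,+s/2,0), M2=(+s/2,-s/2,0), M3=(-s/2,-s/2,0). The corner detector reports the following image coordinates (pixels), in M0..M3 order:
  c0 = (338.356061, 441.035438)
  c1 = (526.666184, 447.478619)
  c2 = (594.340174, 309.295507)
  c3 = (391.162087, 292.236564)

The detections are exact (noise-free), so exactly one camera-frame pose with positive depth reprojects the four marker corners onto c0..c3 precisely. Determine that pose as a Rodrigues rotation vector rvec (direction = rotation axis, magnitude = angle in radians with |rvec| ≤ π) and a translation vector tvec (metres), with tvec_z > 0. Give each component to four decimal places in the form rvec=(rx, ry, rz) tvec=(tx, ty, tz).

rvec=(0.4243, -0.2400, 0.1700) tvec=(0.1406, 0.1389, 0.7731)

Intrinsics K: fx=860.0, fy=691.2, cx=308.0, cy=252.0
Marker side s = 0.193 m; corners in marker frame (Z=0):
  M0 = (-0.0965, +0.0965, 0)
  M1 = (+0.0965, +0.0965, 0)
  M2 = (+0.0965, -0.0965, 0)
  M3 = (-0.0965, -0.0965, 0)
Detected image corners:
  c0 = (338.356061, 441.035438) px
  c1 = (526.666184, 447.478619) px
  c2 = (594.340174, 309.295507) px
  c3 = (391.162087, 292.236564) px
Planar DLT: solve 8×8 A·h = b for H (H[2,2]=1):
  H  [+1170.79896 -82.56822 +464.41536]
  H  [+187.13465 +928.43184 +376.16015]
  H  [+0.34247 +0.49895 +1.00000]
B = K⁻¹H; ‖b₁‖=1.293464, ‖b₂‖=1.293464; λ = 2/(‖b₁‖+‖b₂‖) = 0.773118, sign → tz>0 ⇒ λ=+0.773118
r₁ = λ·B[:,0] = (+0.95769,+0.11278,+0.26477); r₂ = λ·B[:,1] = (-0.21238,+0.89783,+0.38575)
r₃ = r₁×r₂ = (-0.19421,-0.42566,+0.88380); SVD([r₁ r₂ r₃]) → R = UVᵀ:
  R  [+0.95769 -0.21238 -0.19421]
  R  [+0.11278 +0.89783 -0.42566]
  R  [+0.26477 +0.38575 +0.88380]
t = (+0.14061, +0.13887, +0.77312) m
tr R = 2.739321; θ = arccos((tr R − 1)/2) = 0.516282 rad = 29.581°
axis k = ((R−Rᵀ)₃₂, (R−Rᵀ)₁₃, (R−Rᵀ)₂₁) / (2 sinθ) = (+0.821840, -0.464879, +0.329343)
rvec = θ·k = (+0.424301, -0.240009, +0.170034)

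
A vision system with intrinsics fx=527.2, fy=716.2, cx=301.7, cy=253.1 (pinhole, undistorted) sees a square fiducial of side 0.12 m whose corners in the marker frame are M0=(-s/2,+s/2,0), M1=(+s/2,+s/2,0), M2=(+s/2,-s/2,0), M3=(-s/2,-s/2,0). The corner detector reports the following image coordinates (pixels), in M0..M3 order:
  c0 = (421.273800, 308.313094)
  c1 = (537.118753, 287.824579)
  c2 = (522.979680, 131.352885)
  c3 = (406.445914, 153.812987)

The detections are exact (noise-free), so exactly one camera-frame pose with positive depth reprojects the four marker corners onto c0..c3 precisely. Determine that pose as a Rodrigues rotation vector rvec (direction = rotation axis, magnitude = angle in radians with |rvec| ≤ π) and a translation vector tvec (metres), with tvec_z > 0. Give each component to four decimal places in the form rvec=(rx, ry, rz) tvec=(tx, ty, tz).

Intrinsics K: fx=527.2, fy=716.2, cx=301.7, cy=253.1
Marker side s = 0.12 m; corners in marker frame (Z=0):
  M0 = (-0.0600, +0.0600, 0)
  M1 = (+0.0600, +0.0600, 0)
  M2 = (+0.0600, -0.0600, 0)
  M3 = (-0.0600, -0.0600, 0)
Detected image corners:
  c0 = (421.273800, 308.313094) px
  c1 = (537.118753, 287.824579) px
  c2 = (522.979680, 131.352885) px
  c3 = (406.445914, 153.812987) px
Planar DLT: solve 8×8 A·h = b for H (H[2,2]=1):
  H  [+922.37329 +149.74512 +471.64256]
  H  [-200.33176 +1309.22150 +220.67543]
  H  [-0.09717 +0.06152 +1.00000]
B = K⁻¹H; ‖b₁‖=1.824369, ‖b₂‖=1.824369; λ = 2/(‖b₁‖+‖b₂‖) = 0.548135, sign → tz>0 ⇒ λ=+0.548135
r₁ = λ·B[:,0] = (+0.98948,-0.13450,-0.05326); r₂ = λ·B[:,1] = (+0.13640,+0.99008,+0.03372)
r₃ = r₁×r₂ = (+0.04820,-0.04063,+0.99801); SVD([r₁ r₂ r₃]) → R = UVᵀ:
  R  [+0.98948 +0.13640 +0.04820]
  R  [-0.13450 +0.99008 -0.04063]
  R  [-0.05326 +0.03372 +0.99801]
t = (+0.17669, -0.02482, +0.54813) m
tr R = 2.977573; θ = arccos((tr R − 1)/2) = 0.149897 rad = 8.588°
axis k = ((R−Rᵀ)₃₂, (R−Rᵀ)₁₃, (R−Rᵀ)₂₁) / (2 sinθ) = (+0.248928, +0.339713, -0.906989)
rvec = θ·k = (+0.037314, +0.050922, -0.135955)

rvec=(0.0373, 0.0509, -0.1360) tvec=(0.1767, -0.0248, 0.5481)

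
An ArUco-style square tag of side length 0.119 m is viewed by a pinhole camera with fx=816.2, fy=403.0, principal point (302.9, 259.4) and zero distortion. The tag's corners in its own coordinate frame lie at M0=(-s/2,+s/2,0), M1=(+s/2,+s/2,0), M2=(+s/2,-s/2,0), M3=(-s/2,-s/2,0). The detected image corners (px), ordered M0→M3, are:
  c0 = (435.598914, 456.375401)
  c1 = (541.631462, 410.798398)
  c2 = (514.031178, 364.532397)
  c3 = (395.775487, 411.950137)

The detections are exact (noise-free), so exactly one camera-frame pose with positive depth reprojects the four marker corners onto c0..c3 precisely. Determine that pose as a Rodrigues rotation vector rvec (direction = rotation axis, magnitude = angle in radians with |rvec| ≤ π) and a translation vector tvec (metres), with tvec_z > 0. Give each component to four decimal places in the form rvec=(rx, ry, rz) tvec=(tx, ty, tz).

rvec=(0.4501, -0.4386, -0.4672) tvec=(0.1355, 0.2435, 0.6459)

Intrinsics K: fx=816.2, fy=403.0, cx=302.9, cy=259.4
Marker side s = 0.119 m; corners in marker frame (Z=0):
  M0 = (-0.0595, +0.0595, 0)
  M1 = (+0.0595, +0.0595, 0)
  M2 = (+0.0595, -0.0595, 0)
  M3 = (-0.0595, -0.0595, 0)
Detected image corners:
  c0 = (435.598914, 456.375401) px
  c1 = (541.631462, 410.798398) px
  c2 = (514.031178, 364.532397) px
  c3 = (395.775487, 411.950137) px
Planar DLT: solve 8×8 A·h = b for H (H[2,2]=1):
  H  [+1155.67365 +649.16010 +474.06522]
  H  [-202.52635 +701.16234 +411.33193]
  H  [+0.45715 +0.77850 +1.00000]
B = K⁻¹H; ‖b₁‖=1.548244, ‖b₂‖=1.548244; λ = 2/(‖b₁‖+‖b₂‖) = 0.645893, sign → tz>0 ⇒ λ=+0.645893
r₁ = λ·B[:,0] = (+0.80495,-0.51465,+0.29527); r₂ = λ·B[:,1] = (+0.32710,+0.80011,+0.50283)
r₃ = r₁×r₂ = (-0.49503,-0.30817,+0.81239); SVD([r₁ r₂ r₃]) → R = UVᵀ:
  R  [+0.80495 +0.32710 -0.49503]
  R  [-0.51465 +0.80011 -0.30817]
  R  [+0.29527 +0.50283 +0.81239]
t = (+0.13545, +0.24350, +0.64589) m
tr R = 2.417452; θ = arccos((tr R − 1)/2) = 0.783106 rad = 44.869°
axis k = ((R−Rᵀ)₃₂, (R−Rᵀ)₁₃, (R−Rᵀ)₂₁) / (2 sinθ) = (+0.574780, -0.560110, -0.596578)
rvec = θ·k = (+0.450114, -0.438625, -0.467183)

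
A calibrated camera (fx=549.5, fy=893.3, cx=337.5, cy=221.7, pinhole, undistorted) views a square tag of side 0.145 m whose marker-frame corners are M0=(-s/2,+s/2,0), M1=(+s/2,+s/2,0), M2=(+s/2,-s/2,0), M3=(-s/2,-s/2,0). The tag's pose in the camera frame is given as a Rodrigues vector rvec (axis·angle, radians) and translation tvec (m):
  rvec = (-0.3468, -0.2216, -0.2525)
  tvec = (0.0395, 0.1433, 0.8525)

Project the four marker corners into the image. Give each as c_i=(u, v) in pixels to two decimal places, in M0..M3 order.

c0=(331.64, 468.35) c1=(420.57, 426.26) c2=(391.42, 284.17) c3=(305.84, 317.92)

Intrinsics K: fx=549.5, fy=893.3, cx=337.5, cy=221.7
Marker side s = 0.145 m; corners in marker frame (Z=0):
  M0 = (-0.0725, +0.0725, 0)
  M1 = (+0.0725, +0.0725, 0)
  M2 = (+0.0725, -0.0725, 0)
  M3 = (-0.0725, -0.0725, 0)
rvec = (-0.3468, -0.2216, -0.2525), |rvec| = θ = 0.48284 rad = 27.665°
Rodrigues: sinθ=0.46430, 1−cosθ=0.11432; R = I + sinθ·[k]× + (1−cosθ)·[k]×²:
    [+0.94466 +0.28049 -0.17015]
    [-0.20512 +0.90976 +0.36092]
    [+0.25603 -0.30604 +0.91694]
t = (0.0395, 0.1433, 0.8525) m
M0: Pc = R·M0+t = (-0.00865, +0.22413, +0.81175); u = 549.5·(-0.00865)/0.81175 + 337.5 = 331.6430, v = 893.3·(+0.22413)/0.81175 + 221.7 = 468.3452
M1: Pc = R·M1+t = (+0.12832, +0.19439, +0.84887); u = 549.5·(+0.12832)/0.84887 + 337.5 = 420.5670, v = 893.3·(+0.19439)/0.84887 + 221.7 = 426.2599
M2: Pc = R·M2+t = (+0.08765, +0.06247, +0.89325); u = 549.5·(+0.08765)/0.89325 + 337.5 = 391.4210, v = 893.3·(+0.06247)/0.89325 + 221.7 = 284.1748
M3: Pc = R·M3+t = (-0.04932, +0.09221, +0.85613); u = 549.5·(-0.04932)/0.85613 + 337.5 = 305.8423, v = 893.3·(+0.09221)/0.85613 + 221.7 = 317.9174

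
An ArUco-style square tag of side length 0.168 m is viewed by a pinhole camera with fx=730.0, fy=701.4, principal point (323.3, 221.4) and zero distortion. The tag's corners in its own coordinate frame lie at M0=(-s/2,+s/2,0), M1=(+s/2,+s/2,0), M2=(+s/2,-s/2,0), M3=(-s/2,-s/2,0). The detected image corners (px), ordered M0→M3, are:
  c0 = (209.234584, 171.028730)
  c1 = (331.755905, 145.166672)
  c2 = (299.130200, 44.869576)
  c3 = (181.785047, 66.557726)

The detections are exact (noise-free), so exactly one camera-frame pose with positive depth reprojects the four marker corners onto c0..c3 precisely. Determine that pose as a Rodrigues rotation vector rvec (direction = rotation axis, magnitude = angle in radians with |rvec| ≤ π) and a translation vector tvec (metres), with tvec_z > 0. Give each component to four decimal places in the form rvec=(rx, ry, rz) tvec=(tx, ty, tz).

Intrinsics K: fx=730.0, fy=701.4, cx=323.3, cy=221.4
Marker side s = 0.168 m; corners in marker frame (Z=0):
  M0 = (-0.0840, +0.0840, 0)
  M1 = (+0.0840, +0.0840, 0)
  M2 = (+0.0840, -0.0840, 0)
  M3 = (-0.0840, -0.0840, 0)
Detected image corners:
  c0 = (209.234584, 171.028730) px
  c1 = (331.755905, 145.166672) px
  c2 = (299.130200, 44.869576) px
  c3 = (181.785047, 66.557726) px
Planar DLT: solve 8×8 A·h = b for H (H[2,2]=1):
  H  [+757.68394 +102.32192 +255.96886]
  H  [-122.71610 +577.15397 +105.44202]
  H  [+0.17295 -0.30021 +1.00000]
B = K⁻¹H; ‖b₁‖=1.003373, ‖b₂‖=1.003373; λ = 2/(‖b₁‖+‖b₂‖) = 0.996638, sign → tz>0 ⇒ λ=+0.996638
r₁ = λ·B[:,0] = (+0.95810,-0.22878,+0.17237); r₂ = λ·B[:,1] = (+0.27221,+0.91454,-0.29920)
r₃ = r₁×r₂ = (-0.08918,+0.33359,+0.93849); SVD([r₁ r₂ r₃]) → R = UVᵀ:
  R  [+0.95810 +0.27221 -0.08918]
  R  [-0.22878 +0.91454 +0.33359]
  R  [+0.17237 -0.29920 +0.93849]
t = (-0.09192, -0.16477, +0.99664) m
tr R = 2.811128; θ = arccos((tr R − 1)/2) = 0.438089 rad = 25.101°
axis k = ((R−Rᵀ)₃₂, (R−Rᵀ)₁₃, (R−Rᵀ)₂₁) / (2 sinθ) = (-0.745844, -0.308280, -0.590492)
rvec = θ·k = (-0.326746, -0.135054, -0.258688)

rvec=(-0.3267, -0.1351, -0.2587) tvec=(-0.0919, -0.1648, 0.9966)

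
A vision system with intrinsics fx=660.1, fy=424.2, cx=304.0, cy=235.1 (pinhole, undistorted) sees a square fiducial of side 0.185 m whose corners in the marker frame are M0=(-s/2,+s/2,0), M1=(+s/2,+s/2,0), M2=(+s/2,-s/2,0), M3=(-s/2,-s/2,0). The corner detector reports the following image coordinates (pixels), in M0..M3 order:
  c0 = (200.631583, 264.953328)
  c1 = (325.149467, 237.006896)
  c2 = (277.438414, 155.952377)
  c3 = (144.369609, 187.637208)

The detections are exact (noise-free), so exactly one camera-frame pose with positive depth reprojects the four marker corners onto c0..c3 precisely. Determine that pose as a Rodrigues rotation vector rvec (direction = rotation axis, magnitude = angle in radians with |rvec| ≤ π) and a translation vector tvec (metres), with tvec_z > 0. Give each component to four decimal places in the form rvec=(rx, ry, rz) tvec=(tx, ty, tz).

rvec=(0.3754, 0.0290, -0.3502) tvec=(-0.0893, -0.0460, 0.8831)

Intrinsics K: fx=660.1, fy=424.2, cx=304.0, cy=235.1
Marker side s = 0.185 m; corners in marker frame (Z=0):
  M0 = (-0.0925, +0.0925, 0)
  M1 = (+0.0925, +0.0925, 0)
  M2 = (+0.0925, -0.0925, 0)
  M3 = (-0.0925, -0.0925, 0)
Detected image corners:
  c0 = (200.631583, 264.953328) px
  c1 = (325.149467, 237.006896) px
  c2 = (277.438414, 155.952377) px
  c3 = (144.369609, 187.637208) px
Planar DLT: solve 8×8 A·h = b for H (H[2,2]=1):
  H  [+670.63266 +376.21451 +237.24047]
  H  [-182.82257 +512.68676 +212.99958]
  H  [-0.10422 +0.40095 +1.00000]
B = K⁻¹H; ‖b₁‖=1.132323, ‖b₂‖=1.132323; λ = 2/(‖b₁‖+‖b₂‖) = 0.883140, sign → tz>0 ⇒ λ=+0.883140
r₁ = λ·B[:,0] = (+0.93962,-0.32960,-0.09204); r₂ = λ·B[:,1] = (+0.34026,+0.87111,+0.35409)
r₃ = r₁×r₂ = (-0.03653,-0.36403,+0.93067); SVD([r₁ r₂ r₃]) → R = UVᵀ:
  R  [+0.93962 +0.34026 -0.03653]
  R  [-0.32960 +0.87111 -0.36403]
  R  [-0.09204 +0.35409 +0.93067]
t = (-0.08932, -0.04601, +0.88314) m
tr R = 2.741406; θ = arccos((tr R − 1)/2) = 0.514167 rad = 29.460°
axis k = ((R−Rᵀ)₃₂, (R−Rᵀ)₁₃, (R−Rᵀ)₂₁) / (2 sinθ) = (+0.730086, +0.056440, -0.681021)
rvec = θ·k = (+0.375386, +0.029020, -0.350158)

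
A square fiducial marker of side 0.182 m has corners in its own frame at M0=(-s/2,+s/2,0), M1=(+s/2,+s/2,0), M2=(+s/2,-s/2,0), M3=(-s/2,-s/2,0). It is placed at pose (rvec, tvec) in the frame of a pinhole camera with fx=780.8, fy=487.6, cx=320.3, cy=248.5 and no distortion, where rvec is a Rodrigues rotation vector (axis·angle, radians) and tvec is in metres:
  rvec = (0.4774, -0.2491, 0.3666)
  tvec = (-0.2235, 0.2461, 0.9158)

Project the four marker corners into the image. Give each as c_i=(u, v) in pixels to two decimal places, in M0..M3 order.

c0=(31.00, 404.46) c1=(179.11, 420.98) c2=(230.15, 354.18) c3=(72.82, 331.73)

Intrinsics K: fx=780.8, fy=487.6, cx=320.3, cy=248.5
Marker side s = 0.182 m; corners in marker frame (Z=0):
  M0 = (-0.0910, +0.0910, 0)
  M1 = (+0.0910, +0.0910, 0)
  M2 = (+0.0910, -0.0910, 0)
  M3 = (-0.0910, -0.0910, 0)
rvec = (0.4774, -0.2491, 0.3666), |rvec| = θ = 0.65143 rad = 37.324°
Rodrigues: sinθ=0.60632, 1−cosθ=0.20478; R = I + sinθ·[k]× + (1−cosθ)·[k]×²:
    [+0.90520 -0.39860 -0.14740]
    [+0.28383 +0.82516 -0.48841]
    [+0.31631 +0.40028 +0.86007]
t = (-0.2235, 0.2461, 0.9158) m
M0: Pc = R·M0+t = (-0.34215, +0.29536, +0.92344); u = 780.8·(-0.34215)/0.92344 + 320.3 = 31.0040, v = 487.6·(+0.29536)/0.92344 + 248.5 = 404.4582
M1: Pc = R·M1+t = (-0.17740, +0.34702, +0.98101); u = 780.8·(-0.17740)/0.98101 + 320.3 = 179.1050, v = 487.6·(+0.34702)/0.98101 + 248.5 = 420.9817
M2: Pc = R·M2+t = (-0.10485, +0.19684, +0.90816); u = 780.8·(-0.10485)/0.90816 + 320.3 = 230.1508, v = 487.6·(+0.19684)/0.90816 + 248.5 = 354.1847
M3: Pc = R·M3+t = (-0.26960, +0.14518, +0.85059); u = 780.8·(-0.26960)/0.85059 + 320.3 = 72.8202, v = 487.6·(+0.14518)/0.85059 + 248.5 = 331.7252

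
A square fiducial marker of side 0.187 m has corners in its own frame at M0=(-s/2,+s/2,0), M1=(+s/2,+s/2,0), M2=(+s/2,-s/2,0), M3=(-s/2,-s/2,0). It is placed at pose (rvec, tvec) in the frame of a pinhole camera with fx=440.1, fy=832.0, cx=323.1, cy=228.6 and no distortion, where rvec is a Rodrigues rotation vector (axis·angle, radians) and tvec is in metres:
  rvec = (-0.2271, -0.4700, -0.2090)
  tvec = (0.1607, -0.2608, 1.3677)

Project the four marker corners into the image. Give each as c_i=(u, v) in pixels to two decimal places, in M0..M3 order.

Intrinsics K: fx=440.1, fy=832.0, cx=323.1, cy=228.6
Marker side s = 0.187 m; corners in marker frame (Z=0):
  M0 = (-0.0935, +0.0935, 0)
  M1 = (+0.0935, +0.0935, 0)
  M2 = (+0.0935, -0.0935, 0)
  M3 = (-0.0935, -0.0935, 0)
rvec = (-0.2271, -0.4700, -0.2090), |rvec| = θ = 0.56228 rad = 32.216°
Rodrigues: sinθ=0.53311, 1−cosθ=0.15396; R = I + sinθ·[k]× + (1−cosθ)·[k]×²:
    [+0.87116 +0.25014 -0.42251]
    [-0.14618 +0.95361 +0.26316]
    [+0.46874 -0.16749 +0.86731]
t = (0.1607, -0.2608, 1.3677) m
M0: Pc = R·M0+t = (+0.10263, -0.15797, +1.30821); u = 440.1·(+0.10263)/1.30821 + 323.1 = 357.6276, v = 832.0·(-0.15797)/1.30821 + 228.6 = 128.1346
M1: Pc = R·M1+t = (+0.26554, -0.18531, +1.39587); u = 440.1·(+0.26554)/1.39587 + 323.1 = 406.8219, v = 832.0·(-0.18531)/1.39587 + 228.6 = 118.1497
M2: Pc = R·M2+t = (+0.21877, -0.36363, +1.42719); u = 440.1·(+0.21877)/1.42719 + 323.1 = 390.5605, v = 832.0·(-0.36363)/1.42719 + 228.6 = 16.6158
M3: Pc = R·M3+t = (+0.05586, -0.33629, +1.33953); u = 440.1·(+0.05586)/1.33953 + 323.1 = 341.4523, v = 832.0·(-0.33629)/1.33953 + 228.6 = 19.7233

c0=(357.63, 128.13) c1=(406.82, 118.15) c2=(390.56, 16.62) c3=(341.45, 19.72)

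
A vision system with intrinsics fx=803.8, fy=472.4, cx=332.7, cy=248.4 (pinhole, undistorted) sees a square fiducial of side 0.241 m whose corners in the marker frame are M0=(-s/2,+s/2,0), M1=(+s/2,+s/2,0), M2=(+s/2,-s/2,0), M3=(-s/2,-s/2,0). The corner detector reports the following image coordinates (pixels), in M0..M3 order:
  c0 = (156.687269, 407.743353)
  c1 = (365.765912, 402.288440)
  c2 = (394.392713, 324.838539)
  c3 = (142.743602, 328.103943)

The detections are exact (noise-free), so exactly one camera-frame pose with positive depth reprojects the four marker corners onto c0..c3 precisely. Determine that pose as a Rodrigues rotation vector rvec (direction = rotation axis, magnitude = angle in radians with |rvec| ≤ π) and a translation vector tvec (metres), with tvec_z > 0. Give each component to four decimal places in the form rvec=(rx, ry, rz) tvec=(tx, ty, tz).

Intrinsics K: fx=803.8, fy=472.4, cx=332.7, cy=248.4
Marker side s = 0.241 m; corners in marker frame (Z=0):
  M0 = (-0.1205, +0.1205, 0)
  M1 = (+0.1205, +0.1205, 0)
  M2 = (+0.1205, -0.1205, 0)
  M3 = (-0.1205, -0.1205, 0)
Detected image corners:
  c0 = (156.687269, 407.743353) px
  c1 = (365.765912, 402.288440) px
  c2 = (394.392713, 324.838539) px
  c3 = (142.743602, 328.103943) px
Planar DLT: solve 8×8 A·h = b for H (H[2,2]=1):
  H  [+989.64232 +172.30918 +266.75605]
  H  [+39.46118 +608.12119 +369.35453]
  H  [+0.15851 +0.77184 +1.00000]
B = K⁻¹H; ‖b₁‖=1.176323, ‖b₂‖=1.176323; λ = 2/(‖b₁‖+‖b₂‖) = 0.850106, sign → tz>0 ⇒ λ=+0.850106
r₁ = λ·B[:,0] = (+0.99088,+0.00016,+0.13475); r₂ = λ·B[:,1] = (-0.08935,+0.74932,+0.65615)
r₃ = r₁×r₂ = (-0.10087,-0.66220,+0.74250); SVD([r₁ r₂ r₃]) → R = UVᵀ:
  R  [+0.99088 -0.08935 -0.10087]
  R  [+0.00016 +0.74932 -0.66220]
  R  [+0.13475 +0.65615 +0.74250]
t = (-0.06974, +0.21766, +0.85011) m
tr R = 2.482705; θ = arccos((tr R − 1)/2) = 0.735713 rad = 42.153°
axis k = ((R−Rᵀ)₃₂, (R−Rᵀ)₁₃, (R−Rᵀ)₂₁) / (2 sinθ) = (+0.982210, -0.175549, +0.066684)
rvec = θ·k = (+0.722624, -0.129153, +0.049060)

rvec=(0.7226, -0.1292, 0.0491) tvec=(-0.0697, 0.2177, 0.8501)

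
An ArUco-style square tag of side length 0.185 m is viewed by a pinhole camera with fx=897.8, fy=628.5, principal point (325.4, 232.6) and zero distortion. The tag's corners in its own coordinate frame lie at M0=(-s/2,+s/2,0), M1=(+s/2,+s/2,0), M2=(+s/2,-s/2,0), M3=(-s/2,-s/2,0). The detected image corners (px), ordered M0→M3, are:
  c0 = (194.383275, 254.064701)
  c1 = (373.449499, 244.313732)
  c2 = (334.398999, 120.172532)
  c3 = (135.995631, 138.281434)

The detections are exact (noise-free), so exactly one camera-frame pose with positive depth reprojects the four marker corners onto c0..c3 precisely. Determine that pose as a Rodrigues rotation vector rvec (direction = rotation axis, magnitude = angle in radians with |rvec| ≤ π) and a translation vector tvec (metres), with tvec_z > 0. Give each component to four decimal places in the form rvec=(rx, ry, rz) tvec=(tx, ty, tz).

rvec=(0.5839, 0.2247, -0.1546) tvec=(-0.0623, -0.0527, 0.8346)

Intrinsics K: fx=897.8, fy=628.5, cx=325.4, cy=232.6
Marker side s = 0.185 m; corners in marker frame (Z=0):
  M0 = (-0.0925, +0.0925, 0)
  M1 = (+0.0925, +0.0925, 0)
  M2 = (+0.0925, -0.0925, 0)
  M3 = (-0.0925, -0.0925, 0)
Detected image corners:
  c0 = (194.383275, 254.064701) px
  c1 = (373.449499, 244.313732) px
  c2 = (334.398999, 120.172532) px
  c3 = (135.995631, 138.281434) px
Planar DLT: solve 8×8 A·h = b for H (H[2,2]=1):
  H  [+938.43362 +428.87480 +258.33444]
  H  [-131.34494 +767.40707 +192.91042]
  H  [-0.30320 +0.63209 +1.00000]
B = K⁻¹H; ‖b₁‖=1.198197, ‖b₂‖=1.198197; λ = 2/(‖b₁‖+‖b₂‖) = 0.834587, sign → tz>0 ⇒ λ=+0.834587
r₁ = λ·B[:,0] = (+0.96408,-0.08076,-0.25305); r₂ = λ·B[:,1] = (+0.20748,+0.82381,+0.52753)
r₃ = r₁×r₂ = (+0.16586,-0.56108,+0.81097); SVD([r₁ r₂ r₃]) → R = UVᵀ:
  R  [+0.96408 +0.20748 +0.16586]
  R  [-0.08076 +0.82381 -0.56108]
  R  [-0.25305 +0.52753 +0.81097]
t = (-0.06234, -0.05270, +0.83459) m
tr R = 2.598857; θ = arccos((tr R − 1)/2) = 0.644453 rad = 36.924°
axis k = ((R−Rᵀ)₃₂, (R−Rᵀ)₁₃, (R−Rᵀ)₂₁) / (2 sinθ) = (+0.906031, +0.348650, -0.239897)
rvec = θ·k = (+0.583894, +0.224689, -0.154602)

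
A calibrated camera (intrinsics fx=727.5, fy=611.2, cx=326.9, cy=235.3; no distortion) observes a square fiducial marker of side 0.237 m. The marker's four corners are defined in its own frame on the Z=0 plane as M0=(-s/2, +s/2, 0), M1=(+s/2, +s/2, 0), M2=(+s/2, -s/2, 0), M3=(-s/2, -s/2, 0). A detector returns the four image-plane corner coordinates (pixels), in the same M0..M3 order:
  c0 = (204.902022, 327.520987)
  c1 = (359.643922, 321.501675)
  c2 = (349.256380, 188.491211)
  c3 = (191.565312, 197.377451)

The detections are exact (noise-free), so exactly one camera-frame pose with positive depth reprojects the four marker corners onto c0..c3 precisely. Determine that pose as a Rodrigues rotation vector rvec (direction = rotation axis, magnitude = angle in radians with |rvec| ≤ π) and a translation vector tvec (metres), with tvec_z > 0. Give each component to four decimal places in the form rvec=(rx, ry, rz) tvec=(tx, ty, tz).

Intrinsics K: fx=727.5, fy=611.2, cx=326.9, cy=235.3
Marker side s = 0.237 m; corners in marker frame (Z=0):
  M0 = (-0.1185, +0.1185, 0)
  M1 = (+0.1185, +0.1185, 0)
  M2 = (+0.1185, -0.1185, 0)
  M3 = (-0.1185, -0.1185, 0)
Detected image corners:
  c0 = (204.902022, 327.520987) px
  c1 = (359.643922, 321.501675) px
  c2 = (349.256380, 188.491211) px
  c3 = (191.565312, 197.377451) px
Planar DLT: solve 8×8 A·h = b for H (H[2,2]=1):
  H  [+635.02204 +73.95457 +275.59682]
  H  [-53.90637 +577.43410 +259.43380]
  H  [-0.08705 +0.08627 +1.00000]
B = K⁻¹H; ‖b₁‖=0.917774, ‖b₂‖=0.917774; λ = 2/(‖b₁‖+‖b₂‖) = 1.089593, sign → tz>0 ⇒ λ=+1.089593
r₁ = λ·B[:,0] = (+0.99371,-0.05958,-0.09485); r₂ = λ·B[:,1] = (+0.06853,+0.99321,+0.09400)
r₃ = r₁×r₂ = (+0.08860,-0.09990,+0.99104); SVD([r₁ r₂ r₃]) → R = UVᵀ:
  R  [+0.99371 +0.06853 +0.08860]
  R  [-0.05958 +0.99321 -0.09990]
  R  [-0.09485 +0.09400 +0.99104]
t = (-0.07684, +0.04302, +1.08959) m
tr R = 2.977962; θ = arccos((tr R − 1)/2) = 0.148588 rad = 8.513°
axis k = ((R−Rᵀ)₃₂, (R−Rᵀ)₁₃, (R−Rᵀ)₂₁) / (2 sinθ) = (+0.654885, +0.619604, -0.432686)
rvec = θ·k = (+0.097308, +0.092065, -0.064292)

rvec=(0.0973, 0.0921, -0.0643) tvec=(-0.0768, 0.0430, 1.0896)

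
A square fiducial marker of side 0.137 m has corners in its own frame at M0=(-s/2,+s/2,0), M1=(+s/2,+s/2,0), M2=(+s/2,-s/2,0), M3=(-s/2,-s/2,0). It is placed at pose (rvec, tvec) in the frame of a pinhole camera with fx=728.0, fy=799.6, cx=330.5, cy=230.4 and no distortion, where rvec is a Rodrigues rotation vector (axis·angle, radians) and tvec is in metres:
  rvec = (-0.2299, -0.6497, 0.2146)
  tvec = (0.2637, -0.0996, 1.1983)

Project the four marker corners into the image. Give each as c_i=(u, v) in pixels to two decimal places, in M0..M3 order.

Intrinsics K: fx=728.0, fy=799.6, cx=330.5, cy=230.4
Marker side s = 0.137 m; corners in marker frame (Z=0):
  M0 = (-0.0685, +0.0685, 0)
  M1 = (+0.0685, +0.0685, 0)
  M2 = (+0.0685, -0.0685, 0)
  M3 = (-0.0685, -0.0685, 0)
rvec = (-0.2299, -0.6497, 0.2146), |rvec| = θ = 0.72182 rad = 41.357°
Rodrigues: sinθ=0.66075, 1−cosθ=0.24939; R = I + sinθ·[k]× + (1−cosθ)·[k]×²:
    [+0.77591 -0.12495 -0.61835]
    [+0.26794 +0.95266 +0.14371]
    [+0.57112 -0.27719 +0.77265]
t = (0.2637, -0.0996, 1.1983) m
M0: Pc = R·M0+t = (+0.20199, -0.05270, +1.14019); u = 728.0·(+0.20199)/1.14019 + 330.5 = 459.4694, v = 799.6·(-0.05270)/1.14019 + 230.4 = 193.4444
M1: Pc = R·M1+t = (+0.30829, -0.01599, +1.21843); u = 728.0·(+0.30829)/1.21843 + 330.5 = 514.7000, v = 799.6·(-0.01599)/1.21843 + 230.4 = 219.9071
M2: Pc = R·M2+t = (+0.32541, -0.14650, +1.25641); u = 728.0·(+0.32541)/1.25641 + 330.5 = 519.0512, v = 799.6·(-0.14650)/1.25641 + 230.4 = 137.1630
M3: Pc = R·M3+t = (+0.21911, -0.18321, +1.17817); u = 728.0·(+0.21911)/1.17817 + 330.5 = 465.8898, v = 799.6·(-0.18321)/1.17817 + 230.4 = 106.0580

c0=(459.47, 193.44) c1=(514.70, 219.91) c2=(519.05, 137.16) c3=(465.89, 106.06)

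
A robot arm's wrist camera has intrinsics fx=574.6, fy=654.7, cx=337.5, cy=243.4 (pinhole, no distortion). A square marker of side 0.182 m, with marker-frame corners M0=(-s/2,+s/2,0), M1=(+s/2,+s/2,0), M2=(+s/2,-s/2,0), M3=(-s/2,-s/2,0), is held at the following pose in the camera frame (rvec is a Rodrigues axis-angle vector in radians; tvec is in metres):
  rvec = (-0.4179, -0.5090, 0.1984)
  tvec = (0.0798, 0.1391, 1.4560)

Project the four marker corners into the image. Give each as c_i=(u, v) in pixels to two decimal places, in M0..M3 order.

Intrinsics K: fx=574.6, fy=654.7, cx=337.5, cy=243.4
Marker side s = 0.182 m; corners in marker frame (Z=0):
  M0 = (-0.0910, +0.0910, 0)
  M1 = (+0.0910, +0.0910, 0)
  M2 = (+0.0910, -0.0910, 0)
  M3 = (-0.0910, -0.0910, 0)
rvec = (-0.4179, -0.5090, 0.1984), |rvec| = θ = 0.68781 rad = 39.409°
Rodrigues: sinθ=0.63485, 1−cosθ=0.22736; R = I + sinθ·[k]× + (1−cosθ)·[k]×²:
    [+0.85657 -0.08089 -0.50965]
    [+0.28535 +0.89715 +0.33719]
    [+0.42996 -0.43425 +0.79156]
t = (0.0798, 0.1391, 1.4560) m
M0: Pc = R·M0+t = (-0.00551, +0.19477, +1.37736); u = 574.6·(-0.00551)/1.37736 + 337.5 = 335.2017, v = 654.7·(+0.19477)/1.37736 + 243.4 = 335.9820
M1: Pc = R·M1+t = (+0.15039, +0.24671, +1.45561); u = 574.6·(+0.15039)/1.45561 + 337.5 = 396.8649, v = 654.7·(+0.24671)/1.45561 + 243.4 = 354.3635
M2: Pc = R·M2+t = (+0.16511, +0.08343, +1.53464); u = 574.6·(+0.16511)/1.53464 + 337.5 = 399.3201, v = 654.7·(+0.08343)/1.53464 + 243.4 = 278.9908
M3: Pc = R·M3+t = (+0.00921, +0.03149, +1.45639); u = 574.6·(+0.00921)/1.45639 + 337.5 = 341.1351, v = 654.7·(+0.03149)/1.45639 + 243.4 = 257.5569

c0=(335.20, 335.98) c1=(396.86, 354.36) c2=(399.32, 278.99) c3=(341.14, 257.56)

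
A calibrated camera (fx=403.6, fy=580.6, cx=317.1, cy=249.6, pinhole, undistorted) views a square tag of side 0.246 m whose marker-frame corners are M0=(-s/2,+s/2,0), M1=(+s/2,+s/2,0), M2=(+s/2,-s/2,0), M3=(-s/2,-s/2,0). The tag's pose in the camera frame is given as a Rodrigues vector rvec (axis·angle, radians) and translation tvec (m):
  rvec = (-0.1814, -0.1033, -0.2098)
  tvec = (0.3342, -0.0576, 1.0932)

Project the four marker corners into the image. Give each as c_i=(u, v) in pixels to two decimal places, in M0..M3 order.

Intrinsics K: fx=403.6, fy=580.6, cx=317.1, cy=249.6
Marker side s = 0.246 m; corners in marker frame (Z=0):
  M0 = (-0.1230, +0.1230, 0)
  M1 = (+0.1230, +0.1230, 0)
  M2 = (+0.1230, -0.1230, 0)
  M3 = (-0.1230, -0.1230, 0)
rvec = (-0.1814, -0.1033, -0.2098), |rvec| = θ = 0.29596 rad = 16.957°
Rodrigues: sinθ=0.29166, 1−cosθ=0.04348; R = I + sinθ·[k]× + (1−cosθ)·[k]×²:
    [+0.97286 +0.21605 -0.08291]
    [-0.19745 +0.96182 +0.18952]
    [+0.12069 -0.16801 +0.97837]
t = (0.3342, -0.0576, 1.0932) m
M0: Pc = R·M0+t = (+0.24111, +0.08499, +1.05769); u = 403.6·(+0.24111)/1.05769 + 317.1 = 409.1054, v = 580.6·(+0.08499)/1.05769 + 249.6 = 296.2537
M1: Pc = R·M1+t = (+0.48044, +0.03642, +1.08738); u = 403.6·(+0.48044)/1.08738 + 317.1 = 495.4220, v = 580.6·(+0.03642)/1.08738 + 249.6 = 269.0449
M2: Pc = R·M2+t = (+0.42729, -0.20019, +1.12871); u = 403.6·(+0.42729)/1.12871 + 317.1 = 469.8878, v = 580.6·(-0.20019)/1.12871 + 249.6 = 146.6237
M3: Pc = R·M3+t = (+0.18796, -0.15162, +1.09902); u = 403.6·(+0.18796)/1.09902 + 317.1 = 386.1273, v = 580.6·(-0.15162)/1.09902 + 249.6 = 169.5022

c0=(409.11, 296.25) c1=(495.42, 269.04) c2=(469.89, 146.62) c3=(386.13, 169.50)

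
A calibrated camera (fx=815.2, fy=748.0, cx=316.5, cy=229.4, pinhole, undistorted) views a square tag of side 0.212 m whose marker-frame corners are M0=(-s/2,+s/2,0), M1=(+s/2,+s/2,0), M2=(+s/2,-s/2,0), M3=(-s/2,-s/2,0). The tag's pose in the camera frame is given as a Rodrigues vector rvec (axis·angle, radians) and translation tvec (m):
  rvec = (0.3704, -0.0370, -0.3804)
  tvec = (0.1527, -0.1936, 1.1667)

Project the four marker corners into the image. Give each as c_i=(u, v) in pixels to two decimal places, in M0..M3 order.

Intrinsics K: fx=815.2, fy=748.0, cx=316.5, cy=229.4
Marker side s = 0.212 m; corners in marker frame (Z=0):
  M0 = (-0.1060, +0.1060, 0)
  M1 = (+0.1060, +0.1060, 0)
  M2 = (+0.1060, -0.1060, 0)
  M3 = (-0.1060, -0.1060, 0)
rvec = (0.3704, -0.0370, -0.3804), |rvec| = θ = 0.53223 rad = 30.495°
Rodrigues: sinθ=0.50746, 1−cosθ=0.13832; R = I + sinθ·[k]× + (1−cosθ)·[k]×²:
    [+0.92867 +0.35600 -0.10408]
    [-0.36939 +0.86235 -0.34629]
    [-0.03352 +0.36003 +0.93234]
t = (0.1527, -0.1936, 1.1667) m
M0: Pc = R·M0+t = (+0.09200, -0.06304, +1.20842); u = 815.2·(+0.09200)/1.20842 + 316.5 = 378.5613, v = 748.0·(-0.06304)/1.20842 + 229.4 = 190.3809
M1: Pc = R·M1+t = (+0.28888, -0.14135, +1.20131); u = 815.2·(+0.28888)/1.20131 + 316.5 = 512.5287, v = 748.0·(-0.14135)/1.20131 + 229.4 = 141.3903
M2: Pc = R·M2+t = (+0.21340, -0.32416, +1.12498); u = 815.2·(+0.21340)/1.12498 + 316.5 = 471.1389, v = 748.0·(-0.32416)/1.12498 + 229.4 = 13.8640
M3: Pc = R·M3+t = (+0.01652, -0.24585, +1.13209); u = 815.2·(+0.01652)/1.13209 + 316.5 = 328.3992, v = 748.0·(-0.24585)/1.13209 + 229.4 = 66.9583

c0=(378.56, 190.38) c1=(512.53, 141.39) c2=(471.14, 13.86) c3=(328.40, 66.96)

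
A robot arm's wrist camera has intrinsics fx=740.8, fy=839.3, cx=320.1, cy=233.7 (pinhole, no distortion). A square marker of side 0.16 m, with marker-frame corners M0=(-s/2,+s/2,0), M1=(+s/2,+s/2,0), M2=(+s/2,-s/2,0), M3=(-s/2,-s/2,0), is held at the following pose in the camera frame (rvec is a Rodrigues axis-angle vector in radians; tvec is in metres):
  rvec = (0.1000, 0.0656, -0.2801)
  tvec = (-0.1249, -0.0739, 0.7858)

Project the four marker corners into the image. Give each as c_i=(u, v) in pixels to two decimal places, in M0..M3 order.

c0=(153.92, 259.31) c1=(295.75, 213.20) c2=(252.47, 46.59) c3=(108.75, 96.21)

Intrinsics K: fx=740.8, fy=839.3, cx=320.1, cy=233.7
Marker side s = 0.16 m; corners in marker frame (Z=0):
  M0 = (-0.0800, +0.0800, 0)
  M1 = (+0.0800, +0.0800, 0)
  M2 = (+0.0800, -0.0800, 0)
  M3 = (-0.0800, -0.0800, 0)
rvec = (0.1000, 0.0656, -0.2801), |rvec| = θ = 0.30456 rad = 17.450°
Rodrigues: sinθ=0.29988, 1−cosθ=0.04602; R = I + sinθ·[k]× + (1−cosθ)·[k]×²:
    [+0.95894 +0.27904 +0.05069]
    [-0.27253 +0.95611 -0.10758]
    [-0.07849 +0.08934 +0.99290]
t = (-0.1249, -0.0739, 0.7858) m
M0: Pc = R·M0+t = (-0.17929, +0.02439, +0.79923); u = 740.8·(-0.17929)/0.79923 + 320.1 = 153.9153, v = 839.3·(+0.02439)/0.79923 + 233.7 = 259.3148
M1: Pc = R·M1+t = (-0.02586, -0.01921, +0.78667); u = 740.8·(-0.02586)/0.78667 + 320.1 = 295.7466, v = 839.3·(-0.01921)/0.78667 + 233.7 = 213.2007
M2: Pc = R·M2+t = (-0.07051, -0.17219, +0.77237); u = 740.8·(-0.07051)/0.77237 + 320.1 = 252.4739, v = 839.3·(-0.17219)/0.77237 + 233.7 = 46.5877
M3: Pc = R·M3+t = (-0.22394, -0.12859, +0.78493); u = 740.8·(-0.22394)/0.78493 + 320.1 = 108.7519, v = 839.3·(-0.12859)/0.78493 + 233.7 = 96.2072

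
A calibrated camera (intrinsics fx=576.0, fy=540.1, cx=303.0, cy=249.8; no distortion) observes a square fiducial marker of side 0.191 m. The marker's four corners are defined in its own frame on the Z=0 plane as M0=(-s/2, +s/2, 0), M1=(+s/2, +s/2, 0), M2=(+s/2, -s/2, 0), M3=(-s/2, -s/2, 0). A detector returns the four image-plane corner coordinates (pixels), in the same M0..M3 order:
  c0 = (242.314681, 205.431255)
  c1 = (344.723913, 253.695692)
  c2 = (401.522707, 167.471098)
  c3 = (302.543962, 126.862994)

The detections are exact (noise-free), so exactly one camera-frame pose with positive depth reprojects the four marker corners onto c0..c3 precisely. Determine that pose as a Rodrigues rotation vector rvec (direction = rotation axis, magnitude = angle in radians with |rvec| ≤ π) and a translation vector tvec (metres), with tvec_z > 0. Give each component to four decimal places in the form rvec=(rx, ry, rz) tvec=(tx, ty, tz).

rvec=(-0.4111, 0.1937, 0.5155) tvec=(0.0317, -0.1109, 0.9444)

Intrinsics K: fx=576.0, fy=540.1, cx=303.0, cy=249.8
Marker side s = 0.191 m; corners in marker frame (Z=0):
  M0 = (-0.0955, +0.0955, 0)
  M1 = (+0.0955, +0.0955, 0)
  M2 = (+0.0955, -0.0955, 0)
  M3 = (-0.0955, -0.0955, 0)
Detected image corners:
  c0 = (242.314681, 205.431255) px
  c1 = (344.723913, 253.695692) px
  c2 = (401.522707, 167.471098) px
  c3 = (302.543962, 126.862994) px
Planar DLT: solve 8×8 A·h = b for H (H[2,2]=1):
  H  [+430.97277 -419.92402 +322.32835]
  H  [+176.00196 +364.69912 +186.35350]
  H  [-0.29717 -0.35106 +1.00000]
B = K⁻¹H; ‖b₁‖=1.058850, ‖b₂‖=1.058850; λ = 2/(‖b₁‖+‖b₂‖) = 0.944421, sign → tz>0 ⇒ λ=+0.944421
r₁ = λ·B[:,0] = (+0.85427,+0.43756,-0.28065); r₂ = λ·B[:,1] = (-0.51411,+0.79106,-0.33155)
r₃ = r₁×r₂ = (+0.07694,+0.42752,+0.90073); SVD([r₁ r₂ r₃]) → R = UVᵀ:
  R  [+0.85427 -0.51411 +0.07694]
  R  [+0.43756 +0.79106 +0.42752]
  R  [-0.28065 -0.33155 +0.90073]
t = (+0.03169, -0.11094, +0.94442) m
tr R = 2.546051; θ = arccos((tr R − 1)/2) = 0.687200 rad = 39.374°
axis k = ((R−Rᵀ)₃₂, (R−Rᵀ)₁₃, (R−Rᵀ)₂₁) / (2 sinθ) = (-0.598275, +0.281849, +0.750085)
rvec = θ·k = (-0.411134, +0.193687, +0.515458)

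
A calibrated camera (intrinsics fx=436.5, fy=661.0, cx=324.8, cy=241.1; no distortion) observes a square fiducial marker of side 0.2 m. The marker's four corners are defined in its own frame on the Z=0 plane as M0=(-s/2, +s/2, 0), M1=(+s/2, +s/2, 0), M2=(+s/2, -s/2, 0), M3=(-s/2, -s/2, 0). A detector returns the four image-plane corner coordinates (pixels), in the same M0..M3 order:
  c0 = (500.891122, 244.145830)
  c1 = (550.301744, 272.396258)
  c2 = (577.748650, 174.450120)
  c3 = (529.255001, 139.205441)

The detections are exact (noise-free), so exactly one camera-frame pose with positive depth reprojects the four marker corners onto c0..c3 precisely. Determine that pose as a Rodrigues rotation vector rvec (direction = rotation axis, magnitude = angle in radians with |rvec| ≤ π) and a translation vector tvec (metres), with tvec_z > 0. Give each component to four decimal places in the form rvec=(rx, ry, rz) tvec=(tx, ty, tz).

rvec=(0.1746, -0.3792, 0.3215) tvec=(0.6052, -0.0605, 1.2264)

Intrinsics K: fx=436.5, fy=661.0, cx=324.8, cy=241.1
Marker side s = 0.2 m; corners in marker frame (Z=0):
  M0 = (-0.1000, +0.1000, 0)
  M1 = (+0.1000, +0.1000, 0)
  M2 = (+0.1000, -0.1000, 0)
  M3 = (-0.1000, -0.1000, 0)
Detected image corners:
  c0 = (500.891122, 244.145830) px
  c1 = (550.301744, 272.396258) px
  c2 = (577.748650, 174.450120) px
  c3 = (529.255001, 139.205441) px
Planar DLT: solve 8×8 A·h = b for H (H[2,2]=1):
  H  [+416.04437 -92.35880 +540.20426]
  H  [+224.46547 +524.77757 +208.49601]
  H  [+0.31742 +0.08729 +1.00000]
B = K⁻¹H; ‖b₁‖=0.815386, ‖b₂‖=0.815386; λ = 2/(‖b₁‖+‖b₂‖) = 1.226413, sign → tz>0 ⇒ λ=+1.226413
r₁ = λ·B[:,0] = (+0.87927,+0.27448,+0.38929); r₂ = λ·B[:,1] = (-0.33915,+0.93462,+0.10705)
r₃ = r₁×r₂ = (-0.33445,-0.22615,+0.91487); SVD([r₁ r₂ r₃]) → R = UVᵀ:
  R  [+0.87927 -0.33915 -0.33445]
  R  [+0.27448 +0.93462 -0.22615]
  R  [+0.38929 +0.10705 +0.91487]
t = (+0.60521, -0.06049, +1.22641) m
tr R = 2.728766; θ = arccos((tr R − 1)/2) = 0.526874 rad = 30.188°
axis k = ((R−Rᵀ)₃₂, (R−Rᵀ)₁₃, (R−Rᵀ)₂₁) / (2 sinθ) = (+0.331325, -0.719663, +0.610171)
rvec = θ·k = (+0.174566, -0.379172, +0.321484)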